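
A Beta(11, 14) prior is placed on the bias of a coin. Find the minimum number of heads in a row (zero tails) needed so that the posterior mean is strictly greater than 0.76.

k = 34

After k heads and 0 tails the posterior is Beta(11+k, 14), with mean (11+k)/(11+14+k).
Set (11+k)/(25+k) > 0.76 and solve: k > (0.76·25 − 11)/(1 − 0.76) = 33.333.
The smallest integer exceeding 33.333 is 34, and checking k=34: (45)/(59) = 0.7627 > 0.76.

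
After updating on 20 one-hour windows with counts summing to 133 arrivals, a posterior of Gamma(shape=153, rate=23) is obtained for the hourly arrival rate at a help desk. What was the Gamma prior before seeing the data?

Gamma–Poisson conjugacy: posterior shape = α + Σxᵢ, posterior rate = β + n.
So α = 153 − 133 = 20 and β = 23 − 20 = 3.

Gamma(shape=20, rate=3)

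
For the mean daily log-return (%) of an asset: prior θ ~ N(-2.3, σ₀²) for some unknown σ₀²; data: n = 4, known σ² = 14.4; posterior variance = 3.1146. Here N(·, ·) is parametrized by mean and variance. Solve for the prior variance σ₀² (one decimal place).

σ₀² = 23.1

For the Normal–Normal model with known σ², precisions add: τ_n = τ₀ + n/σ².
So 1/σ₀² = 1/3.1146 − 4/14.4 = 0.321069 − 0.277778 = 0.043291.
Hence σ₀² = 1/0.043291 ≈ 23.1.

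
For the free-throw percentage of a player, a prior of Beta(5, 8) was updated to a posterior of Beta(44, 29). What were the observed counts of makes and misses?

Under Beta–binomial conjugacy the posterior parameters are (α+s, β+f).
Match parameters: s=44−5=39, f=29−8=21.

39 makes and 21 misses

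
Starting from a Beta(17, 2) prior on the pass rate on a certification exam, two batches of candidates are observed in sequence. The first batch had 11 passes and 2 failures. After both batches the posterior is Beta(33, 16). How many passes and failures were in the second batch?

Because Beta–binomial updating is additive in the counts, the combined data contributed (α_post−α_prior, β_post−β_prior) successes and failures.
Total across both batches: 33−17=16 passes, 16−2=14 failures.
Subtract the first batch: 16−11=5 passes and 14−2=12 failures.

5 passes and 12 failures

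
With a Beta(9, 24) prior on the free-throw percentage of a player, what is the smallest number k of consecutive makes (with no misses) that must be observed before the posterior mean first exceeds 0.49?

After k makes and 0 misses the posterior is Beta(9+k, 24), with mean (9+k)/(9+24+k).
Set (9+k)/(33+k) > 0.49 and solve: k > (0.49·33 − 9)/(1 − 0.49) = 14.059.
The smallest integer exceeding 14.059 is 15.

k = 15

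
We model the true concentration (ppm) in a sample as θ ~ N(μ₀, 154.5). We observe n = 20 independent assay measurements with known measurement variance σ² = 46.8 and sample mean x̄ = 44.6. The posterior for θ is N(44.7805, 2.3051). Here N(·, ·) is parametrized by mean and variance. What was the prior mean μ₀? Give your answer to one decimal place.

μ₀ = 56.7

With known observation variance, the Normal–Normal posterior has precision τ_n = τ₀ + n/σ² and mean μ_n = (τ₀μ₀ + (n/σ²)x̄)/τ_n.
Here τ₀ = 1/154.5 = 0.006472 and τ_data = 20/46.8 = 0.427350, so τ_n = 0.433822.
Rearranging for μ₀: μ₀ = (μ_n·τ_n − τ_data·x̄)/τ₀ = (44.7805·0.433822 − 0.427350·44.6) / 0.006472 = 0.366956/0.006472 ≈ 56.7.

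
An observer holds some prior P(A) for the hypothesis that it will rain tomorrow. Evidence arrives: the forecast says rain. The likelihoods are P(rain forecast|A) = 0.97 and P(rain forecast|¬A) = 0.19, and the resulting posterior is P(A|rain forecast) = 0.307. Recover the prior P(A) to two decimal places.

Bayes' rule in odds form gives O(A|E) = O(A)·[P(E|A)/P(E|¬A)], hence O(A) = O(A|E)/LR.
Posterior odds = 0.307/(1−0.307) = 0.4430. LR = 0.97/0.19 = 5.1053.
Prior odds = 0.4430/5.1053 = 0.0868, so P(A) = 0.0868/(1+0.0868) ≈ 0.08.

P(A) = 0.08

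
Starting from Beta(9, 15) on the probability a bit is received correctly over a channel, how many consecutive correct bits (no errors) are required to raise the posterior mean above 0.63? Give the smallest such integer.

After k correct bits and 0 errors the posterior is Beta(9+k, 15), with mean (9+k)/(9+15+k).
Set (9+k)/(24+k) > 0.63 and solve: k > (0.63·24 − 9)/(1 − 0.63) = 16.541.
The smallest integer exceeding 16.541 is 17, and checking k=17: (26)/(41) = 0.6341 > 0.63.

k = 17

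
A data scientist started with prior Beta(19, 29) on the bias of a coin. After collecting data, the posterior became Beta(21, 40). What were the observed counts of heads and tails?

2 heads and 11 tails

Beta is conjugate to the binomial likelihood: posterior = Beta(a+s, b+f).
Match parameters: s=21−19=2, f=40−29=11.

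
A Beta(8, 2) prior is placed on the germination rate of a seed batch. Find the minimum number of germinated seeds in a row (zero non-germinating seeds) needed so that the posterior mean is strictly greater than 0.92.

k = 16

After k germinated seeds and 0 non-germinating seeds the posterior is Beta(8+k, 2), with mean (8+k)/(8+2+k).
Set (8+k)/(10+k) > 0.92 and solve: k > (0.92·10 − 8)/(1 − 0.92) = 15.000.
The smallest integer exceeding 15.000 is 16.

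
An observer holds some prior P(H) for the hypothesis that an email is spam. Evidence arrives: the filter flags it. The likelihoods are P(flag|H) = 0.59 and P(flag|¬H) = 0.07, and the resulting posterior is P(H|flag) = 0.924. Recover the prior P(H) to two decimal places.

P(H) = 0.59

In odds form, posterior odds = prior odds × likelihood ratio, so prior odds = posterior odds ÷ LR.
Posterior odds = 0.924/(1−0.924) = 12.1579. LR = 0.59/0.07 = 8.4286.
Prior odds = 12.1579/8.4286 = 1.4425, so P(H) = 1.4425/(1+1.4425) ≈ 0.59.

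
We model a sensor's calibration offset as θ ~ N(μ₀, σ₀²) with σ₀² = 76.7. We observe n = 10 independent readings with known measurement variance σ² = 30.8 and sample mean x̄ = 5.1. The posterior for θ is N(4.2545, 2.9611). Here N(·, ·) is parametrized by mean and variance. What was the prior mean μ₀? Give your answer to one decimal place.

With known observation variance, the Normal–Normal posterior has precision τ_n = τ₀ + n/σ² and mean μ_n = (τ₀μ₀ + (n/σ²)x̄)/τ_n.
Here τ₀ = 1/76.7 = 0.013038 and τ_data = 10/30.8 = 0.324675, so τ_n = 0.337713.
Rearranging for μ₀: μ₀ = (μ_n·τ_n − τ_data·x̄)/τ₀ = (4.2545·0.337713 − 0.324675·5.1) / 0.013038 = -0.219043/0.013038 ≈ -16.8.

μ₀ = -16.8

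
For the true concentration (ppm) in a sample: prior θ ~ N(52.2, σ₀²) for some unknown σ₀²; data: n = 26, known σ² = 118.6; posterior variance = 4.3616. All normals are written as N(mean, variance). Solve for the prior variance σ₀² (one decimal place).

σ₀² = 99.5

For the Normal–Normal model with known σ², precisions add: τ_n = τ₀ + n/σ².
So 1/σ₀² = 1/4.3616 − 26/118.6 = 0.229274 − 0.219224 = 0.010050.
Hence σ₀² = 1/0.010050 ≈ 99.5.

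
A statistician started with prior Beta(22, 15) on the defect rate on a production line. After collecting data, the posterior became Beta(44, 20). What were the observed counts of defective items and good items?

Beta is conjugate to the binomial likelihood: posterior = Beta(a+s, b+f).
Match parameters: s=44−22=22, f=20−15=5.

22 defective items and 5 good items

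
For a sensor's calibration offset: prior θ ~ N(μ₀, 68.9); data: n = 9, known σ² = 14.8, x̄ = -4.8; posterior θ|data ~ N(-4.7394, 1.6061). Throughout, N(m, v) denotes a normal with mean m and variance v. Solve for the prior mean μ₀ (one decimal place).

μ₀ = -2.2

The posterior mean is a precision-weighted average: μ_n = (τ₀μ₀ + τ_data·x̄)/(τ₀+τ_data), with τ₀=1/σ₀² and τ_data=n/σ².
Here τ₀ = 1/68.9 = 0.014514 and τ_data = 9/14.8 = 0.608108, so τ_n = 0.622622.
Rearranging for μ₀: μ₀ = (μ_n·τ_n − τ_data·x̄)/τ₀ = (-4.7394·0.622622 − 0.608108·-4.8) / 0.014514 = -0.031936/0.014514 ≈ -2.2.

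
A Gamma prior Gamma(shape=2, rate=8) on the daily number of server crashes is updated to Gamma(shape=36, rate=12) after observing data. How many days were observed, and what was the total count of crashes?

Gamma–Poisson conjugacy: posterior shape = α + Σxᵢ, posterior rate = β + n.
Matching: Σxᵢ = 36 − 2 = 34 and n = 12 − 8 = 4.

n = 4 days with total 34 crashes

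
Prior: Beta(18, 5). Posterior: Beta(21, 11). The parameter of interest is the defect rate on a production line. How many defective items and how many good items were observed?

Under Beta–binomial conjugacy the posterior parameters are (a+s, b+f).
Match parameters: s=21−18=3, f=11−5=6.

3 defective items and 6 good items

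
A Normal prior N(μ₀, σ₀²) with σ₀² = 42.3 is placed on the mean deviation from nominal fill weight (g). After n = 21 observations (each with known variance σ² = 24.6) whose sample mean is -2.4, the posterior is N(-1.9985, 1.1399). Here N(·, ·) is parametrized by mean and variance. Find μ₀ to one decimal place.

μ₀ = 12.5

With known observation variance, the Normal–Normal posterior has precision τ_n = τ₀ + n/σ² and mean μ_n = (τ₀μ₀ + (n/σ²)x̄)/τ_n.
Here τ₀ = 1/42.3 = 0.023641 and τ_data = 21/24.6 = 0.853659, so τ_n = 0.877300.
Rearranging for μ₀: μ₀ = (μ_n·τ_n − τ_data·x̄)/τ₀ = (-1.9985·0.877300 − 0.853659·-2.4) / 0.023641 = 0.295498/0.023641 ≈ 12.5.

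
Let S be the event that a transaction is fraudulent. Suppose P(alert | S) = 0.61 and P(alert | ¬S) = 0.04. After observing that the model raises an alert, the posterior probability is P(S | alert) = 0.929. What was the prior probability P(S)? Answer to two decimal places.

Bayes' rule in odds form gives O(S|E) = O(S)·[P(E|S)/P(E|¬S)], hence O(S) = O(S|E)/LR.
Posterior odds = 0.929/(1−0.929) = 13.0845. LR = 0.61/0.04 = 15.2500.
Prior odds = 13.0845/15.2500 = 0.8580, so P(S) = 0.8580/(1+0.8580) ≈ 0.46.

P(S) = 0.46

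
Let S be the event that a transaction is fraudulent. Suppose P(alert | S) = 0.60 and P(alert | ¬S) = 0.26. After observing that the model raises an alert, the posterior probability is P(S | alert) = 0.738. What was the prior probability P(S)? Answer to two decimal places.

In odds form, posterior odds = prior odds × likelihood ratio, so prior odds = posterior odds ÷ LR.
Posterior odds = 0.738/(1−0.738) = 2.8168. LR = 0.60/0.26 = 2.3077.
Prior odds = 2.8168/2.3077 = 1.2206, so P(S) = 1.2206/(1+1.2206) ≈ 0.55.

P(S) = 0.55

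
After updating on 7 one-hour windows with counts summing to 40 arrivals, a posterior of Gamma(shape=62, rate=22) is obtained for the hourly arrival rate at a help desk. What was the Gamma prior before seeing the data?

Gamma(shape=22, rate=15)

Gamma–Poisson conjugacy: posterior shape = α + Σxᵢ, posterior rate = β + n.
So α = 62 − 40 = 22 and β = 22 − 7 = 15.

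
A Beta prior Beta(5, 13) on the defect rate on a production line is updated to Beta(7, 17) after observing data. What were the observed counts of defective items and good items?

2 defective items and 4 good items

Beta is conjugate to the binomial likelihood: posterior = Beta(a+s, b+f).
Match parameters: s=7−5=2, f=17−13=4.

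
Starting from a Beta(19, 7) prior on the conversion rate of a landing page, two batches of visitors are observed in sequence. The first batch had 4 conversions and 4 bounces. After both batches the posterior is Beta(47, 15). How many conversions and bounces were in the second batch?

24 conversions and 4 bounces

Because Beta–binomial updating is additive in the counts, the combined data contributed (α_post−α_prior, β_post−β_prior) successes and failures.
Total across both batches: 47−19=28 conversions, 15−7=8 bounces.
Subtract the first batch: 28−4=24 conversions and 8−4=4 bounces.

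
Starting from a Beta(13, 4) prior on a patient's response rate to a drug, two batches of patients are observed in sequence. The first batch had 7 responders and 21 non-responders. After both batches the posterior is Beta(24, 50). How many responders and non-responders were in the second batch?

Because Beta–binomial updating is additive in the counts, the combined data contributed (α_post−α_prior, β_post−β_prior) successes and failures.
Total across both batches: 24−13=11 responders, 50−4=46 non-responders.
Subtract the first batch: 11−7=4 responders and 46−21=25 non-responders.

4 responders and 25 non-responders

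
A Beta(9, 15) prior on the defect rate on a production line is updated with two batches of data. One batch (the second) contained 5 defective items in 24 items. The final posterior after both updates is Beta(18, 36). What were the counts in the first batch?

Because Beta–binomial updating is additive in the counts, the combined data contributed (α_post−α_prior, β_post−β_prior) successes and failures.
Total across both batches: 18−9=9 defective items, 36−15=21 good items.
Subtract the second batch: 9−5=4 defective items and 21−19=2 good items.

4 defective items and 2 good items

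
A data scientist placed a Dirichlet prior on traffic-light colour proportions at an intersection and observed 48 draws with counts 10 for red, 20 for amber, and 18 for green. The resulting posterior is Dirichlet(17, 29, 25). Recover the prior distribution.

For a Dirichlet(α) prior with multinomial counts c, the posterior is Dirichlet(α + c) componentwise.
Subtract each count from the matching posterior parameter: 17−10=7, 29−20=9, 25−18=7.

Dirichlet(7, 9, 7)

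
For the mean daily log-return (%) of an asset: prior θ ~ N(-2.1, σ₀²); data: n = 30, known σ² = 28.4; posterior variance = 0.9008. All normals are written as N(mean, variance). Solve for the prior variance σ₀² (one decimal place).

σ₀² = 18.6

For the Normal–Normal model with known σ², precisions add: τ_n = τ₀ + n/σ².
So 1/σ₀² = 1/0.9008 − 30/28.4 = 1.110124 − 1.056338 = 0.053786.
Hence σ₀² = 1/0.053786 ≈ 18.6.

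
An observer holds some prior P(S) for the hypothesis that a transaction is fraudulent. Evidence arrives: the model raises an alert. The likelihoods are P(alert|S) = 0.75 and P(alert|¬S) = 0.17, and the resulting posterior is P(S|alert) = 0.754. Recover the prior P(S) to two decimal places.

P(S) = 0.41

In odds form, posterior odds = prior odds × likelihood ratio, so prior odds = posterior odds ÷ LR.
Posterior odds = 0.754/(1−0.754) = 3.0650. LR = 0.75/0.17 = 4.4118.
Prior odds = 3.0650/4.4118 = 0.6947, so P(S) = 0.6947/(1+0.6947) ≈ 0.41.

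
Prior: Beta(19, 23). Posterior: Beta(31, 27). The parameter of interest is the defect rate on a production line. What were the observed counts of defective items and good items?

12 defective items and 4 good items

Beta is conjugate to the binomial likelihood: posterior = Beta(a+s, b+f).
Match parameters: s=31−19=12, f=27−23=4.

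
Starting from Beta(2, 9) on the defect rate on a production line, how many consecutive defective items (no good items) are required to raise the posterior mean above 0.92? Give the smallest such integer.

After k defective items and 0 good items the posterior is Beta(2+k, 9), with mean (2+k)/(2+9+k).
Set (2+k)/(11+k) > 0.92 and solve: k > (0.92·11 − 2)/(1 − 0.92) = 101.500.
The smallest integer exceeding 101.500 is 102, and checking k=102: (104)/(113) = 0.9204 > 0.92.

k = 102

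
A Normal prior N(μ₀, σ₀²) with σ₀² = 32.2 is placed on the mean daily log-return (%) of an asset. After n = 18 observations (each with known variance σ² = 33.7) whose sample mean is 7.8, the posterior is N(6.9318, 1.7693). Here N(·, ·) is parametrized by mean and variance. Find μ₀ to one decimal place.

The posterior mean is a precision-weighted average: μ_n = (τ₀μ₀ + τ_data·x̄)/(τ₀+τ_data), with τ₀=1/σ₀² and τ_data=n/σ².
Here τ₀ = 1/32.2 = 0.031056 and τ_data = 18/33.7 = 0.534125, so τ_n = 0.565181.
Rearranging for μ₀: μ₀ = (μ_n·τ_n − τ_data·x̄)/τ₀ = (6.9318·0.565181 − 0.534125·7.8) / 0.031056 = -0.248453/0.031056 ≈ -8.0.

μ₀ = -8.0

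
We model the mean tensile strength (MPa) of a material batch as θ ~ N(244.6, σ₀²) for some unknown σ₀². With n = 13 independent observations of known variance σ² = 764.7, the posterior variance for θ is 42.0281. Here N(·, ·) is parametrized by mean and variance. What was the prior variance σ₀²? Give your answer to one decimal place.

σ₀² = 147.2

Posterior precision equals prior precision plus data precision: 1/σ_n² = 1/σ₀² + n/σ².
So 1/σ₀² = 1/42.0281 − 13/764.7 = 0.023794 − 0.017000 = 0.006794.
Hence σ₀² = 1/0.006794 ≈ 147.2.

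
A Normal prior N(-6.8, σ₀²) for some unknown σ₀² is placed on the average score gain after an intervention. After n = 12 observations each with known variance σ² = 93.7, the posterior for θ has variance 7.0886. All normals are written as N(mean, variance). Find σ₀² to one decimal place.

σ₀² = 76.9

For the Normal–Normal model with known σ², precisions add: τ_n = τ₀ + n/σ².
So 1/σ₀² = 1/7.0886 − 12/93.7 = 0.141072 − 0.128068 = 0.013004.
Hence σ₀² = 1/0.013004 ≈ 76.9.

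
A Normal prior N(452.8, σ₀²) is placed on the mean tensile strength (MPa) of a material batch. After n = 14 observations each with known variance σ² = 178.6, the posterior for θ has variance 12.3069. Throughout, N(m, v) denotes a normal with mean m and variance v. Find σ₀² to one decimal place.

Posterior precision equals prior precision plus data precision: 1/σ_n² = 1/σ₀² + n/σ².
So 1/σ₀² = 1/12.3069 − 14/178.6 = 0.081255 − 0.078387 = 0.002868.
Hence σ₀² = 1/0.002868 ≈ 348.7.

σ₀² = 348.7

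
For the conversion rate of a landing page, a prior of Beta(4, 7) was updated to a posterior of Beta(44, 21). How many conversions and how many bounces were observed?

40 conversions and 14 bounces

A Beta(α, β) prior with s successes and f failures in binomial data gives a Beta(α+s, β+f) posterior.
So s = 44 − 4 = 40 and f = 21 − 7 = 14.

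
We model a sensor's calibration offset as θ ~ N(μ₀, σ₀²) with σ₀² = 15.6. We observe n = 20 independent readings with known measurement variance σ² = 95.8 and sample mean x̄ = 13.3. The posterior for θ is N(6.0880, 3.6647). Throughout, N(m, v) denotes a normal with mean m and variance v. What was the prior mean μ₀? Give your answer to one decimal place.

μ₀ = -17.4

With known observation variance, the Normal–Normal posterior has precision τ_n = τ₀ + n/σ² and mean μ_n = (τ₀μ₀ + (n/σ²)x̄)/τ_n.
Here τ₀ = 1/15.6 = 0.064103 and τ_data = 20/95.8 = 0.208768, so τ_n = 0.272871.
Rearranging for μ₀: μ₀ = (μ_n·τ_n − τ_data·x̄)/τ₀ = (6.0880·0.272871 − 0.208768·13.3) / 0.064103 = -1.115376/0.064103 ≈ -17.4.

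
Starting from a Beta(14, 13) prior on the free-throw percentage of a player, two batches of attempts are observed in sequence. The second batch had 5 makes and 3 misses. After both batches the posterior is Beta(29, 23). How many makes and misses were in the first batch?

Sequential conjugate updates are equivalent to a single update on the pooled data, so total successes = posterior α − prior α and total failures = posterior β − prior β.
Total across both batches: 29−14=15 makes, 23−13=10 misses.
Subtract the second batch: 15−5=10 makes and 10−3=7 misses.

10 makes and 7 misses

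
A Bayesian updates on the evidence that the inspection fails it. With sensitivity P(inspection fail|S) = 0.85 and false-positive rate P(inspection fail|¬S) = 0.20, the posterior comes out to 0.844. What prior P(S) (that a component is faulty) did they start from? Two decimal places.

P(S) = 0.56

Bayes' rule in odds form gives O(S|E) = O(S)·[P(E|S)/P(E|¬S)], hence O(S) = O(S|E)/LR.
Posterior odds = 0.844/(1−0.844) = 5.4103. LR = 0.85/0.20 = 4.2500.
Prior odds = 5.4103/4.2500 = 1.2730, so P(S) = 1.2730/(1+1.2730) ≈ 0.56.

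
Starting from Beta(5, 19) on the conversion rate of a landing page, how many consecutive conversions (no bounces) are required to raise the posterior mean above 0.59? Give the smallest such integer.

After k conversions and 0 bounces the posterior is Beta(5+k, 19), with mean (5+k)/(5+19+k).
Set (5+k)/(24+k) > 0.59 and solve: k > (0.59·24 − 5)/(1 − 0.59) = 22.341.
The smallest integer exceeding 22.341 is 23.

k = 23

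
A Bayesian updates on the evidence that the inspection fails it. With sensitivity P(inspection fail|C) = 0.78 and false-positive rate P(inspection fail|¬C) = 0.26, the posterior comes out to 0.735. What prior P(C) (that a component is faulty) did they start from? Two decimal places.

In odds form, posterior odds = prior odds × likelihood ratio, so prior odds = posterior odds ÷ LR.
Posterior odds = 0.735/(1−0.735) = 2.7736. LR = 0.78/0.26 = 3.0000.
Prior odds = 2.7736/3.0000 = 0.9245, so P(C) = 0.9245/(1+0.9245) ≈ 0.48.

P(C) = 0.48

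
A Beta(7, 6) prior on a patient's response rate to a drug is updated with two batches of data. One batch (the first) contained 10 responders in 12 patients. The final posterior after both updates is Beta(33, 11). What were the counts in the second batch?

Sequential conjugate updates are equivalent to a single update on the pooled data, so total successes = posterior α − prior α and total failures = posterior β − prior β.
Total across both batches: 33−7=26 responders, 11−6=5 non-responders.
Subtract the first batch: 26−10=16 responders and 5−2=3 non-responders.

16 responders and 3 non-responders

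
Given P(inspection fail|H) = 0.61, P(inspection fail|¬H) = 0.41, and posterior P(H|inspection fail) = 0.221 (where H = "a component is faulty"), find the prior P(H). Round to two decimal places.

Bayes' rule in odds form gives O(H|E) = O(H)·[P(E|H)/P(E|¬H)], hence O(H) = O(H|E)/LR.
Posterior odds = 0.221/(1−0.221) = 0.2837. LR = 0.61/0.41 = 1.4878.
Prior odds = 0.2837/1.4878 = 0.1907, so P(H) = 0.1907/(1+0.1907) ≈ 0.16.

P(H) = 0.16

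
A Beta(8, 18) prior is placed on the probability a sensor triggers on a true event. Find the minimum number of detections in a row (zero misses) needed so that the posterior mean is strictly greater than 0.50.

After k detections and 0 misses the posterior is Beta(8+k, 18), with mean (8+k)/(8+18+k).
Set (8+k)/(26+k) > 0.50 and solve: k > (0.50·26 − 8)/(1 − 0.50) = 10.000.
The smallest integer exceeding 10.000 is 11, and checking k=11: (19)/(37) = 0.5135 > 0.50.

k = 11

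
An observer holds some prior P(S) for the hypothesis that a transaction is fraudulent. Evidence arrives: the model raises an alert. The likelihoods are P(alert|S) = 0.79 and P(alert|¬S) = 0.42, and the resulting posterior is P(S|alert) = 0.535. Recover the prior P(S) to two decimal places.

Bayes' rule in odds form gives O(S|E) = O(S)·[P(E|S)/P(E|¬S)], hence O(S) = O(S|E)/LR.
Posterior odds = 0.535/(1−0.535) = 1.1505. LR = 0.79/0.42 = 1.8810.
Prior odds = 1.1505/1.8810 = 0.6116, so P(S) = 0.6116/(1+0.6116) ≈ 0.38.

P(S) = 0.38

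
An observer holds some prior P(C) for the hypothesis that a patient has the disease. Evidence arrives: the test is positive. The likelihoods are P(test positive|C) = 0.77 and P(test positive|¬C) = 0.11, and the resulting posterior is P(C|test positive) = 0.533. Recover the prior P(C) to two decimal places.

Bayes' rule in odds form gives O(C|E) = O(C)·[P(E|C)/P(E|¬C)], hence O(C) = O(C|E)/LR.
Posterior odds = 0.533/(1−0.533) = 1.1413. LR = 0.77/0.11 = 7.0000.
Prior odds = 1.1413/7.0000 = 0.1630, so P(C) = 0.1630/(1+0.1630) ≈ 0.14.

P(C) = 0.14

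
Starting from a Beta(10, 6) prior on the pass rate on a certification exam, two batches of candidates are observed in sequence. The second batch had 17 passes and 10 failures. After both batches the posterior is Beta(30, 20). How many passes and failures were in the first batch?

3 passes and 4 failures

Sequential conjugate updates are equivalent to a single update on the pooled data, so total successes = posterior α − prior α and total failures = posterior β − prior β.
Total across both batches: 30−10=20 passes, 20−6=14 failures.
Subtract the second batch: 20−17=3 passes and 14−10=4 failures.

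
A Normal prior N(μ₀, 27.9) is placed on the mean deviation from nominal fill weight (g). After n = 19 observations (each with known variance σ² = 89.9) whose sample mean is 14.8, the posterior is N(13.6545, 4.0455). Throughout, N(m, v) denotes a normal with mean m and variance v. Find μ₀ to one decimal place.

With known observation variance, the Normal–Normal posterior has precision τ_n = τ₀ + n/σ² and mean μ_n = (τ₀μ₀ + (n/σ²)x̄)/τ_n.
Here τ₀ = 1/27.9 = 0.035842 and τ_data = 19/89.9 = 0.211346, so τ_n = 0.247188.
Rearranging for μ₀: μ₀ = (μ_n·τ_n − τ_data·x̄)/τ₀ = (13.6545·0.247188 − 0.211346·14.8) / 0.035842 = 0.247308/0.035842 ≈ 6.9.

μ₀ = 6.9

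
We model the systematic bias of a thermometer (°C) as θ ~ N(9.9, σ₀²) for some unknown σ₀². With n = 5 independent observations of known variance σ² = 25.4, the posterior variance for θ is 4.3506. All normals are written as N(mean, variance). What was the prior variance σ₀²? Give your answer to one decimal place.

σ₀² = 30.3

Posterior precision equals prior precision plus data precision: 1/σ_n² = 1/σ₀² + n/σ².
So 1/σ₀² = 1/4.3506 − 5/25.4 = 0.229853 − 0.196850 = 0.033003.
Hence σ₀² = 1/0.033003 ≈ 30.3.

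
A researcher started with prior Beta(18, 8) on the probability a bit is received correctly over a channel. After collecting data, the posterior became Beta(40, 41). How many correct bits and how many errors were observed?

22 correct bits and 33 errors

A Beta(α, β) prior with s successes and f failures in binomial data gives a Beta(α+s, β+f) posterior.
Match parameters: s=40−18=22, f=41−8=33.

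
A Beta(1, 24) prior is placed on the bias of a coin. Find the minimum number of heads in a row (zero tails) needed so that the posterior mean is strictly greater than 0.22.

After k heads and 0 tails the posterior is Beta(1+k, 24), with mean (1+k)/(1+24+k).
Set (1+k)/(25+k) > 0.22 and solve: k > (0.22·25 − 1)/(1 − 0.22) = 5.769.
The smallest integer exceeding 5.769 is 6, and checking k=6: (7)/(31) = 0.2258 > 0.22.

k = 6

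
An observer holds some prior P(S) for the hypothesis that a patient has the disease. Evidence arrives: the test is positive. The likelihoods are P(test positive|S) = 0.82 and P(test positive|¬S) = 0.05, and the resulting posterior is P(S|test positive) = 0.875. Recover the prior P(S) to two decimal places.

P(S) = 0.30

Bayes' rule in odds form gives O(S|E) = O(S)·[P(E|S)/P(E|¬S)], hence O(S) = O(S|E)/LR.
Posterior odds = 0.875/(1−0.875) = 7.0000. LR = 0.82/0.05 = 16.4000.
Prior odds = 7.0000/16.4000 = 0.4268, so P(S) = 0.4268/(1+0.4268) ≈ 0.30.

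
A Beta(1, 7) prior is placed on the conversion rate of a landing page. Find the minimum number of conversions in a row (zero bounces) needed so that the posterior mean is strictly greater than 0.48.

After k conversions and 0 bounces the posterior is Beta(1+k, 7), with mean (1+k)/(1+7+k).
Set (1+k)/(8+k) > 0.48 and solve: k > (0.48·8 − 1)/(1 − 0.48) = 5.462.
The smallest integer exceeding 5.462 is 6, and checking k=6: (7)/(14) = 0.5000 > 0.48.

k = 6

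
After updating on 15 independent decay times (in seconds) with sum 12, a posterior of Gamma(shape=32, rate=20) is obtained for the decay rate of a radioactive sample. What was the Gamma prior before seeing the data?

Gamma(shape=17, rate=8)

Gamma–exponential conjugacy: posterior shape = α + n, posterior rate = β + Σtᵢ.
So α = 32 − 15 = 17 and β = 20 − 12 = 8.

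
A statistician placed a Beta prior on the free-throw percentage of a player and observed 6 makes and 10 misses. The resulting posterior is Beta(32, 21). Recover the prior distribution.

Beta(26, 11)

Beta is conjugate to the binomial likelihood: posterior = Beta(α+s, β+f).
So α = 32 − 6 = 26 and β = 21 − 10 = 11.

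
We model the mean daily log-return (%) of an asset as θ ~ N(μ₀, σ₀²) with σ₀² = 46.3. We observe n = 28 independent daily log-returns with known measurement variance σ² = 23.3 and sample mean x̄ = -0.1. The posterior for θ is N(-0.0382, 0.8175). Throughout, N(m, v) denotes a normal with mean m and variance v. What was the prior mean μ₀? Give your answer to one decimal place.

The posterior mean is a precision-weighted average: μ_n = (τ₀μ₀ + τ_data·x̄)/(τ₀+τ_data), with τ₀=1/σ₀² and τ_data=n/σ².
Here τ₀ = 1/46.3 = 0.021598 and τ_data = 28/23.3 = 1.201717, so τ_n = 1.223315.
Rearranging for μ₀: μ₀ = (μ_n·τ_n − τ_data·x̄)/τ₀ = (-0.0382·1.223315 − 1.201717·-0.1) / 0.021598 = 0.073441/0.021598 ≈ 3.4.

μ₀ = 3.4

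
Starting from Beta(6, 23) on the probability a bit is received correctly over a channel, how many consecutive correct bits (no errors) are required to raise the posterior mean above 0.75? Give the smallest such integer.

k = 64

After k correct bits and 0 errors the posterior is Beta(6+k, 23), with mean (6+k)/(6+23+k).
Set (6+k)/(29+k) > 0.75 and solve: k > (0.75·29 − 6)/(1 − 0.75) = 63.000.
The smallest integer exceeding 63.000 is 64.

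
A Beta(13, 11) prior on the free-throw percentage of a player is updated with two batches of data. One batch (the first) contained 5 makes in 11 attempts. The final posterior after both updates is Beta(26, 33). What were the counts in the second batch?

8 makes and 16 misses

Sequential conjugate updates are equivalent to a single update on the pooled data, so total successes = posterior α − prior α and total failures = posterior β − prior β.
Total across both batches: 26−13=13 makes, 33−11=22 misses.
Subtract the first batch: 13−5=8 makes and 22−6=16 misses.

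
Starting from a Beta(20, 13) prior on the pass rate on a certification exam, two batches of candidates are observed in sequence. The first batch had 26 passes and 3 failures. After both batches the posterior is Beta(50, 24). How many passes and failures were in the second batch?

Sequential conjugate updates are equivalent to a single update on the pooled data, so total successes = posterior α − prior α and total failures = posterior β − prior β.
Total across both batches: 50−20=30 passes, 24−13=11 failures.
Subtract the first batch: 30−26=4 passes and 11−3=8 failures.

4 passes and 8 failures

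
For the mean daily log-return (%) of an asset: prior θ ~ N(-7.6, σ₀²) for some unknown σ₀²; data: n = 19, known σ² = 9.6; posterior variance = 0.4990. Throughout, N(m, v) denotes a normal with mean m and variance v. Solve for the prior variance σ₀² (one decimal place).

σ₀² = 40.3

For the Normal–Normal model with known σ², precisions add: τ_n = τ₀ + n/σ².
So 1/σ₀² = 1/0.4990 − 19/9.6 = 2.004008 − 1.979167 = 0.024841.
Hence σ₀² = 1/0.024841 ≈ 40.3.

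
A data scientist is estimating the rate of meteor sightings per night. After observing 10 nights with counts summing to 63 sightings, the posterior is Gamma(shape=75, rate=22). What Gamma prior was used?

A Gamma(α, β) prior (rate parametrization) on a Poisson rate with n observations summing to S gives posterior Gamma(α+S, β+n).
So α = 75 − 63 = 12 and β = 22 − 10 = 12.

Gamma(shape=12, rate=12)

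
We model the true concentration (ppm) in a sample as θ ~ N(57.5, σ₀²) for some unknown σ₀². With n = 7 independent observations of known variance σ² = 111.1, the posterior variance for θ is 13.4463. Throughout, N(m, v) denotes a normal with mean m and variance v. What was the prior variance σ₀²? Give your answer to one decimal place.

Posterior precision equals prior precision plus data precision: 1/σ_n² = 1/σ₀² + n/σ².
So 1/σ₀² = 1/13.4463 − 7/111.1 = 0.074370 − 0.063006 = 0.011364.
Hence σ₀² = 1/0.011364 ≈ 88.0.

σ₀² = 88.0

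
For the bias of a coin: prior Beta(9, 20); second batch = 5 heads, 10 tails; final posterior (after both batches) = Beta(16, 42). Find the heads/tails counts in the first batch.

Because Beta–binomial updating is additive in the counts, the combined data contributed (α_post−α_prior, β_post−β_prior) successes and failures.
Total across both batches: 16−9=7 heads, 42−20=22 tails.
Subtract the second batch: 7−5=2 heads and 22−10=12 tails.

2 heads and 12 tails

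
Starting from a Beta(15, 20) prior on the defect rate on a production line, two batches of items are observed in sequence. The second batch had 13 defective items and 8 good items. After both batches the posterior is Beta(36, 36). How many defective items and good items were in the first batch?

8 defective items and 8 good items

Sequential conjugate updates are equivalent to a single update on the pooled data, so total successes = posterior α − prior α and total failures = posterior β − prior β.
Total across both batches: 36−15=21 defective items, 36−20=16 good items.
Subtract the second batch: 21−13=8 defective items and 16−8=8 good items.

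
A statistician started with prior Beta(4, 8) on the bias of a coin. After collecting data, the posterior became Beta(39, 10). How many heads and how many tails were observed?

35 heads and 2 tails

A Beta(a, b) prior with s successes and f failures in binomial data gives a Beta(a+s, b+f) posterior.
So s = 39 − 4 = 35 and f = 10 − 8 = 2.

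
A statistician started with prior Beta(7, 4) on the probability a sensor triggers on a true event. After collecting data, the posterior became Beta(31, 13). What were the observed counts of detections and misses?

24 detections and 9 misses

Beta is conjugate to the binomial likelihood: posterior = Beta(a+s, b+f).
Match parameters: s=31−7=24, f=13−4=9.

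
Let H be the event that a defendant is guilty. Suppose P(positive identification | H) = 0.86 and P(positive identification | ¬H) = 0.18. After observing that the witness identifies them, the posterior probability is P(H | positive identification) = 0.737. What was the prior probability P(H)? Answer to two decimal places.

P(H) = 0.37

In odds form, posterior odds = prior odds × likelihood ratio, so prior odds = posterior odds ÷ LR.
Posterior odds = 0.737/(1−0.737) = 2.8023. LR = 0.86/0.18 = 4.7778.
Prior odds = 2.8023/4.7778 = 0.5865, so P(H) = 0.5865/(1+0.5865) ≈ 0.37.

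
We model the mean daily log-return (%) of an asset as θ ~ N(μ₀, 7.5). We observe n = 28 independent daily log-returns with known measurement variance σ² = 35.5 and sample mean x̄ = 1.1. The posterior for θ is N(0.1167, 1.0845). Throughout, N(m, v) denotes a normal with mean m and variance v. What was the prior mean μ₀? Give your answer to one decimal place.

With known observation variance, the Normal–Normal posterior has precision τ_n = τ₀ + n/σ² and mean μ_n = (τ₀μ₀ + (n/σ²)x̄)/τ_n.
Here τ₀ = 1/7.5 = 0.133333 and τ_data = 28/35.5 = 0.788732, so τ_n = 0.922065.
Rearranging for μ₀: μ₀ = (μ_n·τ_n − τ_data·x̄)/τ₀ = (0.1167·0.922065 − 0.788732·1.1) / 0.133333 = -0.760000/0.133333 ≈ -5.7.

μ₀ = -5.7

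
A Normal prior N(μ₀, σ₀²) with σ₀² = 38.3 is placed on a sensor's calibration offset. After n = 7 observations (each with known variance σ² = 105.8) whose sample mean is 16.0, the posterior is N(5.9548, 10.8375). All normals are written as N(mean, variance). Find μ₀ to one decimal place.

μ₀ = -19.5

With known observation variance, the Normal–Normal posterior has precision τ_n = τ₀ + n/σ² and mean μ_n = (τ₀μ₀ + (n/σ²)x̄)/τ_n.
Here τ₀ = 1/38.3 = 0.026110 and τ_data = 7/105.8 = 0.066163, so τ_n = 0.092273.
Rearranging for μ₀: μ₀ = (μ_n·τ_n − τ_data·x̄)/τ₀ = (5.9548·0.092273 − 0.066163·16.0) / 0.026110 = -0.509141/0.026110 ≈ -19.5.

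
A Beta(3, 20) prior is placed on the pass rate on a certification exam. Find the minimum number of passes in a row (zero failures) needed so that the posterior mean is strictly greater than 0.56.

After k passes and 0 failures the posterior is Beta(3+k, 20), with mean (3+k)/(3+20+k).
Set (3+k)/(23+k) > 0.56 and solve: k > (0.56·23 − 3)/(1 − 0.56) = 22.455.
The smallest integer exceeding 22.455 is 23, and checking k=23: (26)/(46) = 0.5652 > 0.56.

k = 23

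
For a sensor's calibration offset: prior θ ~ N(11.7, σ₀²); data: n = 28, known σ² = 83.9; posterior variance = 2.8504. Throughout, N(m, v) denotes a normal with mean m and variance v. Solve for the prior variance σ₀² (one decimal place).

σ₀² = 58.5

Posterior precision equals prior precision plus data precision: 1/σ_n² = 1/σ₀² + n/σ².
So 1/σ₀² = 1/2.8504 − 28/83.9 = 0.350828 − 0.333731 = 0.017097.
Hence σ₀² = 1/0.017097 ≈ 58.5.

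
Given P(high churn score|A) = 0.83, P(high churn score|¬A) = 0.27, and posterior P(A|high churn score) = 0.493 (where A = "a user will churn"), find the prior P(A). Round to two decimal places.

In odds form, posterior odds = prior odds × likelihood ratio, so prior odds = posterior odds ÷ LR.
Posterior odds = 0.493/(1−0.493) = 0.9724. LR = 0.83/0.27 = 3.0741.
Prior odds = 0.9724/3.0741 = 0.3163, so P(A) = 0.3163/(1+0.3163) ≈ 0.24.

P(A) = 0.24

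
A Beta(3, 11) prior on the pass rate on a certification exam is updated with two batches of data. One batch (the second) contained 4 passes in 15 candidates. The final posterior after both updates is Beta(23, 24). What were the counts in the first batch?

Sequential conjugate updates are equivalent to a single update on the pooled data, so total successes = posterior α − prior α and total failures = posterior β − prior β.
Total across both batches: 23−3=20 passes, 24−11=13 failures.
Subtract the second batch: 20−4=16 passes and 13−11=2 failures.

16 passes and 2 failures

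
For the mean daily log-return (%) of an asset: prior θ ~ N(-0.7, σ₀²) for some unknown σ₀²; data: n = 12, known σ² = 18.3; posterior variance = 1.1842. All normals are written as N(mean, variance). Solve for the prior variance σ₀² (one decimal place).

σ₀² = 5.3

Posterior precision equals prior precision plus data precision: 1/σ_n² = 1/σ₀² + n/σ².
So 1/σ₀² = 1/1.1842 − 12/18.3 = 0.844452 − 0.655738 = 0.188714.
Hence σ₀² = 1/0.188714 ≈ 5.3.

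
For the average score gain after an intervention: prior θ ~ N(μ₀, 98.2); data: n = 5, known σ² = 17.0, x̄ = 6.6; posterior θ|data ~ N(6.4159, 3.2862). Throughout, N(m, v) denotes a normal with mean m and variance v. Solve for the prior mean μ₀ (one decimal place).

With known observation variance, the Normal–Normal posterior has precision τ_n = τ₀ + n/σ² and mean μ_n = (τ₀μ₀ + (n/σ²)x̄)/τ_n.
Here τ₀ = 1/98.2 = 0.010183 and τ_data = 5/17.0 = 0.294118, so τ_n = 0.304301.
Rearranging for μ₀: μ₀ = (μ_n·τ_n − τ_data·x̄)/τ₀ = (6.4159·0.304301 − 0.294118·6.6) / 0.010183 = 0.011186/0.010183 ≈ 1.1.

μ₀ = 1.1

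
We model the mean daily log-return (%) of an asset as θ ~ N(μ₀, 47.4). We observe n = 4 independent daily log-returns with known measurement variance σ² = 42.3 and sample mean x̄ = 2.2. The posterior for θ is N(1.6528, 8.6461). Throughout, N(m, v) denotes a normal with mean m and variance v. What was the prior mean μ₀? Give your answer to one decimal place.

μ₀ = -0.8

The posterior mean is a precision-weighted average: μ_n = (τ₀μ₀ + τ_data·x̄)/(τ₀+τ_data), with τ₀=1/σ₀² and τ_data=n/σ².
Here τ₀ = 1/47.4 = 0.021097 and τ_data = 4/42.3 = 0.094563, so τ_n = 0.115660.
Rearranging for μ₀: μ₀ = (μ_n·τ_n − τ_data·x̄)/τ₀ = (1.6528·0.115660 − 0.094563·2.2) / 0.021097 = -0.016876/0.021097 ≈ -0.8.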